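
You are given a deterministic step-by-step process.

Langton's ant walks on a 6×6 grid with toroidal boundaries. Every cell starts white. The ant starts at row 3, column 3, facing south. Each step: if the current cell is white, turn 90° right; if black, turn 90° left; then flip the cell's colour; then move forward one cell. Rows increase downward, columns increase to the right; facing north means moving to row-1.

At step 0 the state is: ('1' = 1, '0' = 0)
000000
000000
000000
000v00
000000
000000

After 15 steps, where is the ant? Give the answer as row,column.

k=0  000000
000000
000000
000v00
000000
000000
k=1  000000
000000
000000
00<100
000000
000000
k=2  000000
000000
00^000
001100
000000
000000
k=3  000000
000000
001>00
001100
000000
000000
k=4  000000
000000
001100
001v00
000000
000000
k=5  000000
000000
001100
0010>0
000000
000000
k=6  000000
000000
001100
001010
0000v0
000000
k=7  000000
000000
001100
001010
000<10
000000
k=8  000000
000000
001100
001^10
000110
000000
k=9  000000
000000
001100
0011>0
000110
000000
k=10  000000
000000
0011^0
001100
000110
000000
k=11  000000
000000
00111>
001100
000110
000000
k=12  000000
000000
001111
00110v
000110
000000
k=13  000000
000000
001111
0011<1
000110
000000
k=14  000000
000000
0011^1
001111
000110
000000
k=15  000000
000000
001<01
001111
000110
000000

2,3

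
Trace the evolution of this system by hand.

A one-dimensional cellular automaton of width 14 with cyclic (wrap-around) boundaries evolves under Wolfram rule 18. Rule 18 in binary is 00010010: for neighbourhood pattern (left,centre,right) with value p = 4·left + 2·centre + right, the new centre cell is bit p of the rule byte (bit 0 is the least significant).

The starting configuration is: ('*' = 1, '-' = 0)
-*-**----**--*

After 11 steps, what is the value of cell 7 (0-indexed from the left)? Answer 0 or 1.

0

gen 0: -*-**----**--*
gen 1: -----*--*--**-
gen 2: ----*-**-**--*
gen 3: *--*-------**-
gen 4: -**-*-----*---
gen 5: *----*---*-*--
gen 6: -*--*-*-*---**
gen 7: --**-----*-*--
gen 8: -*--*---*---*-
gen 9: *-**-*-*-*-*-*
gen 10: --------------
gen 11: --------------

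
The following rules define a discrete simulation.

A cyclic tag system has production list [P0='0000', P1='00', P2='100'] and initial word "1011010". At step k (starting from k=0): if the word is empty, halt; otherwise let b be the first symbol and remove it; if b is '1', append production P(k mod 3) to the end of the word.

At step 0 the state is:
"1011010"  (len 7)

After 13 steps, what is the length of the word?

11

t=0: "1011010"  (len 7)
t=1: "0110100000"  (len 10)
t=2: "110100000"  (len 9)
t=3: "10100000100"  (len 11)
t=4: "01000001000000"  (len 14)
t=5: "1000001000000"  (len 13)
t=6: "000001000000100"  (len 15)
t=7: "00001000000100"  (len 14)
t=8: "0001000000100"  (len 13)
t=9: "001000000100"  (len 12)
t=10: "01000000100"  (len 11)
t=11: "1000000100"  (len 10)
t=12: "000000100100"  (len 12)
t=13: "00000100100"  (len 11)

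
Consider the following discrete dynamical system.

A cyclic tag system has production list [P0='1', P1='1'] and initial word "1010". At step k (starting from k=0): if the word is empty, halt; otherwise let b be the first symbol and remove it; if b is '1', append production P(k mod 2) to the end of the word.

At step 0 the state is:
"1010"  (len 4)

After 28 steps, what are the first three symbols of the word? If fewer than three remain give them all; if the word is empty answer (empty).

0) "1010"  (len 4)
1) "0101"  (len 4)
2) "101"  (len 3)
3) "011"  (len 3)
4) "11"  (len 2)
5) "11"  (len 2)
6) "11"  (len 2)
7) "11"  (len 2)
8) "11"  (len 2)
9) "11"  (len 2)
10) "11"  (len 2)
11) "11"  (len 2)
12) "11"  (len 2)
13) "11"  (len 2)
14) "11"  (len 2)
15) "11"  (len 2)
16) "11"  (len 2)
17) "11"  (len 2)
18) "11"  (len 2)
19) "11"  (len 2)
20) "11"  (len 2)
21) "11"  (len 2)
22) "11"  (len 2)
23) "11"  (len 2)
24) "11"  (len 2)
25) "11"  (len 2)
26) "11"  (len 2)
27) "11"  (len 2)
28) "11"  (len 2)

11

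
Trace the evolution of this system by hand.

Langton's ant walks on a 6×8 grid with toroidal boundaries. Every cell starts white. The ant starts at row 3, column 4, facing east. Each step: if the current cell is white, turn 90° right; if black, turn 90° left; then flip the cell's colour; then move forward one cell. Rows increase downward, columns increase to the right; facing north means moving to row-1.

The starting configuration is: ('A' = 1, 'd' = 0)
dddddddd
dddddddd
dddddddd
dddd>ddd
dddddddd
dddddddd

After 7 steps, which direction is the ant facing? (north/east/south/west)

t=0: dddddddd
dddddddd
dddddddd
dddd>ddd
dddddddd
dddddddd
t=1: dddddddd
dddddddd
dddddddd
ddddAddd
ddddvddd
dddddddd
t=2: dddddddd
dddddddd
dddddddd
ddddAddd
ddd<Addd
dddddddd
t=3: dddddddd
dddddddd
dddddddd
ddd^Addd
dddAAddd
dddddddd
t=4: dddddddd
dddddddd
dddddddd
dddA>ddd
dddAAddd
dddddddd
t=5: dddddddd
dddddddd
dddd^ddd
dddAdddd
dddAAddd
dddddddd
t=6: dddddddd
dddddddd
ddddA>dd
dddAdddd
dddAAddd
dddddddd
t=7: dddddddd
dddddddd
ddddAAdd
dddAdvdd
dddAAddd
dddddddd

south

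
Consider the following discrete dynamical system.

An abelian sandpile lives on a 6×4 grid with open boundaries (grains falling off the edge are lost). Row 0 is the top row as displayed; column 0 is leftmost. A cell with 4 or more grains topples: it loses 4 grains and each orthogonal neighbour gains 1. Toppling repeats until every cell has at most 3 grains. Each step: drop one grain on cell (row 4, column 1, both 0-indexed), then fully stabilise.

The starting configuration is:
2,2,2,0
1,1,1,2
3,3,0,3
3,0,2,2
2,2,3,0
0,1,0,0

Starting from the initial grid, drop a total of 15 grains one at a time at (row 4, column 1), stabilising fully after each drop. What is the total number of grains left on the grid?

44

t=0: 2,2,2,0
1,1,1,2
3,3,0,3
3,0,2,2
2,2,3,0
0,1,0,0
t=1: 2,2,2,0
1,1,1,2
3,3,0,3
3,0,2,2
2,3,3,0
0,1,0,0
t=2: 2,2,2,0
1,1,1,2
3,3,0,3
3,1,3,2
3,1,0,1
0,2,1,0
t=3: 2,2,2,0
1,1,1,2
3,3,0,3
3,1,3,2
3,2,0,1
0,2,1,0
t=4: 2,2,2,0
1,1,1,2
3,3,0,3
3,1,3,2
3,3,0,1
0,2,1,0
t=5: 2,2,2,0
2,2,1,2
1,1,2,3
2,1,0,3
1,2,2,1
1,3,1,0
t=6: 2,2,2,0
2,2,1,2
1,1,2,3
2,1,0,3
1,3,2,1
1,3,1,0
t=7: 2,2,2,0
2,2,1,2
1,1,2,3
2,2,0,3
2,1,3,1
2,0,2,0
t=8: 2,2,2,0
2,2,1,2
1,1,2,3
2,2,0,3
2,2,3,1
2,0,2,0
t=9: 2,2,2,0
2,2,1,2
1,1,2,3
2,2,0,3
2,3,3,1
2,0,2,0
t=10: 2,2,2,0
2,2,1,2
1,1,2,3
2,3,1,3
3,1,0,2
2,1,3,0
t=11: 2,2,2,0
2,2,1,2
1,1,2,3
2,3,1,3
3,2,0,2
2,1,3,0
t=12: 2,2,2,0
2,2,1,2
1,1,2,3
2,3,1,3
3,3,0,2
2,1,3,0
t=13: 2,2,2,0
2,2,1,2
2,2,2,3
0,1,2,3
1,2,1,2
3,2,3,0
t=14: 2,2,2,0
2,2,1,2
2,2,2,3
0,1,2,3
1,3,1,2
3,2,3,0
t=15: 2,2,2,0
2,2,1,2
2,2,2,3
0,2,2,3
2,0,2,2
3,3,3,0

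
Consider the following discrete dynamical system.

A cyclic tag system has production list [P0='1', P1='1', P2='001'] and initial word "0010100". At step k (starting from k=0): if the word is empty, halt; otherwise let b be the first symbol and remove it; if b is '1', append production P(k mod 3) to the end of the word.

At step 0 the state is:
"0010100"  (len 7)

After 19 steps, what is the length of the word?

4

k=0  "0010100"  (len 7)
k=1  "010100"  (len 6)
k=2  "10100"  (len 5)
k=3  "0100001"  (len 7)
k=4  "100001"  (len 6)
k=5  "000011"  (len 6)
k=6  "00011"  (len 5)
k=7  "0011"  (len 4)
k=8  "011"  (len 3)
k=9  "11"  (len 2)
k=10  "11"  (len 2)
k=11  "11"  (len 2)
k=12  "1001"  (len 4)
k=13  "0011"  (len 4)
k=14  "011"  (len 3)
k=15  "11"  (len 2)
k=16  "11"  (len 2)
k=17  "11"  (len 2)
k=18  "1001"  (len 4)
k=19  "0011"  (len 4)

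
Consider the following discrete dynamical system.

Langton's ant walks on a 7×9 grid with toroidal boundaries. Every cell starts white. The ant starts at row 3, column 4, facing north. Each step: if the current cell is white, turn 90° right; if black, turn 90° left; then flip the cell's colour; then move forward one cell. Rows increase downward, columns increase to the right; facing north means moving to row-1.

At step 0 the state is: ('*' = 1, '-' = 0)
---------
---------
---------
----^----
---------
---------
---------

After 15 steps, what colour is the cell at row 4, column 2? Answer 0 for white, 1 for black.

1

gen 0: ---------
---------
---------
----^----
---------
---------
---------
gen 1: ---------
---------
---------
----*>---
---------
---------
---------
gen 2: ---------
---------
---------
----**---
-----v---
---------
---------
gen 3: ---------
---------
---------
----**---
----<*---
---------
---------
gen 4: ---------
---------
---------
----^*---
----**---
---------
---------
gen 5: ---------
---------
---------
---<-*---
----**---
---------
---------
gen 6: ---------
---------
---^-----
---*-*---
----**---
---------
---------
gen 7: ---------
---------
---*>----
---*-*---
----**---
---------
---------
gen 8: ---------
---------
---**----
---*v*---
----**---
---------
---------
gen 9: ---------
---------
---**----
---<**---
----**---
---------
---------
gen 10: ---------
---------
---**----
----**---
---v**---
---------
---------
gen 11: ---------
---------
---**----
----**---
--<***---
---------
---------
gen 12: ---------
---------
---**----
--^-**---
--****---
---------
---------
gen 13: ---------
---------
---**----
--*>**---
--****---
---------
---------
gen 14: ---------
---------
---**----
--****---
--*v**---
---------
---------
gen 15: ---------
---------
---**----
--****---
--*->*---
---------
---------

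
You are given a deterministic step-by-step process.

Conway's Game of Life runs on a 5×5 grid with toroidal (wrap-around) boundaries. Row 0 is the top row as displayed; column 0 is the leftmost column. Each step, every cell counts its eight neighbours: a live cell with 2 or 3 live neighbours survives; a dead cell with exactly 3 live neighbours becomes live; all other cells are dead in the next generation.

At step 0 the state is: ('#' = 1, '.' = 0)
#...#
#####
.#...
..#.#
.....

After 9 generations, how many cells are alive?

8

gen 0: #...#
#####
.#...
..#.#
.....
gen 1: ..#..
..##.
.....
.....
#..##
gen 2: .##..
..##.
.....
....#
...##
gen 3: .#..#
.###.
...#.
...##
#.###
gen 4: .....
##.##
.....
#....
.##..
gen 5: ...##
#...#
.#...
.#...
.#...
gen 6: ...##
#..##
.#...
###..
#.#..
gen 7: .##..
#.##.
...#.
#.#..
#.#..
gen 8: #...#
...##
...#.
..###
#.##.
gen 9: ###..
#..#.
.....
.#...
#.#..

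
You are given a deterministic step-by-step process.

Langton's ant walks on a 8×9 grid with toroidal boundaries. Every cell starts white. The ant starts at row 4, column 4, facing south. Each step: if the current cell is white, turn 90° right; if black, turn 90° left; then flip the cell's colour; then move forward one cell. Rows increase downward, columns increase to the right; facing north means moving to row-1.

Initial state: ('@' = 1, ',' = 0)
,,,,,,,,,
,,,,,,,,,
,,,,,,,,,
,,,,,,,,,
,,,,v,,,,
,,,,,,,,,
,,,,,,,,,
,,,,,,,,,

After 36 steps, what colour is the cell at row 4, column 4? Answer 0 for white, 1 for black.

step 0: ,,,,,,,,,
,,,,,,,,,
,,,,,,,,,
,,,,,,,,,
,,,,v,,,,
,,,,,,,,,
,,,,,,,,,
,,,,,,,,,
step 1: ,,,,,,,,,
,,,,,,,,,
,,,,,,,,,
,,,,,,,,,
,,,<@,,,,
,,,,,,,,,
,,,,,,,,,
,,,,,,,,,
step 2: ,,,,,,,,,
,,,,,,,,,
,,,,,,,,,
,,,^,,,,,
,,,@@,,,,
,,,,,,,,,
,,,,,,,,,
,,,,,,,,,
step 3: ,,,,,,,,,
,,,,,,,,,
,,,,,,,,,
,,,@>,,,,
,,,@@,,,,
,,,,,,,,,
,,,,,,,,,
,,,,,,,,,
step 4: ,,,,,,,,,
,,,,,,,,,
,,,,,,,,,
,,,@@,,,,
,,,@v,,,,
,,,,,,,,,
,,,,,,,,,
,,,,,,,,,
step 5: ,,,,,,,,,
,,,,,,,,,
,,,,,,,,,
,,,@@,,,,
,,,@,>,,,
,,,,,,,,,
,,,,,,,,,
,,,,,,,,,
step 6: ,,,,,,,,,
,,,,,,,,,
,,,,,,,,,
,,,@@,,,,
,,,@,@,,,
,,,,,v,,,
,,,,,,,,,
,,,,,,,,,
step 7: ,,,,,,,,,
,,,,,,,,,
,,,,,,,,,
,,,@@,,,,
,,,@,@,,,
,,,,<@,,,
,,,,,,,,,
,,,,,,,,,
step 8: ,,,,,,,,,
,,,,,,,,,
,,,,,,,,,
,,,@@,,,,
,,,@^@,,,
,,,,@@,,,
,,,,,,,,,
,,,,,,,,,
step 9: ,,,,,,,,,
,,,,,,,,,
,,,,,,,,,
,,,@@,,,,
,,,@@>,,,
,,,,@@,,,
,,,,,,,,,
,,,,,,,,,
step 10: ,,,,,,,,,
,,,,,,,,,
,,,,,,,,,
,,,@@^,,,
,,,@@,,,,
,,,,@@,,,
,,,,,,,,,
,,,,,,,,,
step 11: ,,,,,,,,,
,,,,,,,,,
,,,,,,,,,
,,,@@@>,,
,,,@@,,,,
,,,,@@,,,
,,,,,,,,,
,,,,,,,,,
step 12: ,,,,,,,,,
,,,,,,,,,
,,,,,,,,,
,,,@@@@,,
,,,@@,v,,
,,,,@@,,,
,,,,,,,,,
,,,,,,,,,
step 13: ,,,,,,,,,
,,,,,,,,,
,,,,,,,,,
,,,@@@@,,
,,,@@<@,,
,,,,@@,,,
,,,,,,,,,
,,,,,,,,,
step 14: ,,,,,,,,,
,,,,,,,,,
,,,,,,,,,
,,,@@^@,,
,,,@@@@,,
,,,,@@,,,
,,,,,,,,,
,,,,,,,,,
step 15: ,,,,,,,,,
,,,,,,,,,
,,,,,,,,,
,,,@<,@,,
,,,@@@@,,
,,,,@@,,,
,,,,,,,,,
,,,,,,,,,
step 16: ,,,,,,,,,
,,,,,,,,,
,,,,,,,,,
,,,@,,@,,
,,,@v@@,,
,,,,@@,,,
,,,,,,,,,
,,,,,,,,,
step 17: ,,,,,,,,,
,,,,,,,,,
,,,,,,,,,
,,,@,,@,,
,,,@,>@,,
,,,,@@,,,
,,,,,,,,,
,,,,,,,,,
step 18: ,,,,,,,,,
,,,,,,,,,
,,,,,,,,,
,,,@,^@,,
,,,@,,@,,
,,,,@@,,,
,,,,,,,,,
,,,,,,,,,
step 19: ,,,,,,,,,
,,,,,,,,,
,,,,,,,,,
,,,@,@>,,
,,,@,,@,,
,,,,@@,,,
,,,,,,,,,
,,,,,,,,,
step 20: ,,,,,,,,,
,,,,,,,,,
,,,,,,^,,
,,,@,@,,,
,,,@,,@,,
,,,,@@,,,
,,,,,,,,,
,,,,,,,,,
step 21: ,,,,,,,,,
,,,,,,,,,
,,,,,,@>,
,,,@,@,,,
,,,@,,@,,
,,,,@@,,,
,,,,,,,,,
,,,,,,,,,
step 22: ,,,,,,,,,
,,,,,,,,,
,,,,,,@@,
,,,@,@,v,
,,,@,,@,,
,,,,@@,,,
,,,,,,,,,
,,,,,,,,,
step 23: ,,,,,,,,,
,,,,,,,,,
,,,,,,@@,
,,,@,@<@,
,,,@,,@,,
,,,,@@,,,
,,,,,,,,,
,,,,,,,,,
step 24: ,,,,,,,,,
,,,,,,,,,
,,,,,,^@,
,,,@,@@@,
,,,@,,@,,
,,,,@@,,,
,,,,,,,,,
,,,,,,,,,
step 25: ,,,,,,,,,
,,,,,,,,,
,,,,,<,@,
,,,@,@@@,
,,,@,,@,,
,,,,@@,,,
,,,,,,,,,
,,,,,,,,,
step 26: ,,,,,,,,,
,,,,,^,,,
,,,,,@,@,
,,,@,@@@,
,,,@,,@,,
,,,,@@,,,
,,,,,,,,,
,,,,,,,,,
step 27: ,,,,,,,,,
,,,,,@>,,
,,,,,@,@,
,,,@,@@@,
,,,@,,@,,
,,,,@@,,,
,,,,,,,,,
,,,,,,,,,
step 28: ,,,,,,,,,
,,,,,@@,,
,,,,,@v@,
,,,@,@@@,
,,,@,,@,,
,,,,@@,,,
,,,,,,,,,
,,,,,,,,,
step 29: ,,,,,,,,,
,,,,,@@,,
,,,,,<@@,
,,,@,@@@,
,,,@,,@,,
,,,,@@,,,
,,,,,,,,,
,,,,,,,,,
step 30: ,,,,,,,,,
,,,,,@@,,
,,,,,,@@,
,,,@,v@@,
,,,@,,@,,
,,,,@@,,,
,,,,,,,,,
,,,,,,,,,
step 31: ,,,,,,,,,
,,,,,@@,,
,,,,,,@@,
,,,@,,>@,
,,,@,,@,,
,,,,@@,,,
,,,,,,,,,
,,,,,,,,,
step 32: ,,,,,,,,,
,,,,,@@,,
,,,,,,^@,
,,,@,,,@,
,,,@,,@,,
,,,,@@,,,
,,,,,,,,,
,,,,,,,,,
step 33: ,,,,,,,,,
,,,,,@@,,
,,,,,<,@,
,,,@,,,@,
,,,@,,@,,
,,,,@@,,,
,,,,,,,,,
,,,,,,,,,
step 34: ,,,,,,,,,
,,,,,^@,,
,,,,,@,@,
,,,@,,,@,
,,,@,,@,,
,,,,@@,,,
,,,,,,,,,
,,,,,,,,,
step 35: ,,,,,,,,,
,,,,<,@,,
,,,,,@,@,
,,,@,,,@,
,,,@,,@,,
,,,,@@,,,
,,,,,,,,,
,,,,,,,,,
step 36: ,,,,^,,,,
,,,,@,@,,
,,,,,@,@,
,,,@,,,@,
,,,@,,@,,
,,,,@@,,,
,,,,,,,,,
,,,,,,,,,

0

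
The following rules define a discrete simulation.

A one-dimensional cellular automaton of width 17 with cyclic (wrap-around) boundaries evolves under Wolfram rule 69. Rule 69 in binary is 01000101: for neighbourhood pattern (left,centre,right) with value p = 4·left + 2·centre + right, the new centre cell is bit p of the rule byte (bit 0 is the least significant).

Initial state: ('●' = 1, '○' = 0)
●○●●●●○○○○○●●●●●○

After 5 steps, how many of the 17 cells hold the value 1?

0) ●○●●●●○○○○○●●●●●○
1) ●○○○○●○●●●○○○○○●○
2) ●○●●○●○○○●○●●●○●○
3) ●○○●○●○●○●○○○●○●○
4) ●○○●○●○●○●○●○●○●○
5) ●○○●○●○●○●○●○●○●○

8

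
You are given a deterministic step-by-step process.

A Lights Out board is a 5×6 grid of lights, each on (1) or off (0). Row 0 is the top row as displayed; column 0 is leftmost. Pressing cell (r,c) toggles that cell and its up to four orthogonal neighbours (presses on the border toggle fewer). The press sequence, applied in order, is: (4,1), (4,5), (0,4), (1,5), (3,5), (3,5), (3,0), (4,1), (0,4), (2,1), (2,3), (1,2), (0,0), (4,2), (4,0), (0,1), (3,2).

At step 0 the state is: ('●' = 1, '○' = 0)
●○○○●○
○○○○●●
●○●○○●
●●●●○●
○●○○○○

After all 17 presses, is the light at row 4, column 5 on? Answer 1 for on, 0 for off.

1

t=0: ●○○○●○
○○○○●●
●○●○○●
●●●●○●
○●○○○○
t=1: ●○○○●○
○○○○●●
●○●○○●
●○●●○●
●○●○○○
t=2: ●○○○●○
○○○○●●
●○●○○●
●○●●○○
●○●○●●
t=3: ●○○●○●
○○○○○●
●○●○○●
●○●●○○
●○●○●●
t=4: ●○○●○○
○○○○●○
●○●○○○
●○●●○○
●○●○●●
t=5: ●○○●○○
○○○○●○
●○●○○●
●○●●●●
●○●○●○
t=6: ●○○●○○
○○○○●○
●○●○○○
●○●●○○
●○●○●●
t=7: ●○○●○○
○○○○●○
○○●○○○
○●●●○○
○○●○●●
t=8: ●○○●○○
○○○○●○
○○●○○○
○○●●○○
●●○○●●
t=9: ●○○○●●
○○○○○○
○○●○○○
○○●●○○
●●○○●●
t=10: ●○○○●●
○●○○○○
●●○○○○
○●●●○○
●●○○●●
t=11: ●○○○●●
○●○●○○
●●●●●○
○●●○○○
●●○○●●
t=12: ●○●○●●
○○●○○○
●●○●●○
○●●○○○
●●○○●●
t=13: ○●●○●●
●○●○○○
●●○●●○
○●●○○○
●●○○●●
t=14: ○●●○●●
●○●○○○
●●○●●○
○●○○○○
●○●●●●
t=15: ○●●○●●
●○●○○○
●●○●●○
●●○○○○
○●●●●●
t=16: ●○○○●●
●●●○○○
●●○●●○
●●○○○○
○●●●●●
t=17: ●○○○●●
●●●○○○
●●●●●○
●○●●○○
○●○●●●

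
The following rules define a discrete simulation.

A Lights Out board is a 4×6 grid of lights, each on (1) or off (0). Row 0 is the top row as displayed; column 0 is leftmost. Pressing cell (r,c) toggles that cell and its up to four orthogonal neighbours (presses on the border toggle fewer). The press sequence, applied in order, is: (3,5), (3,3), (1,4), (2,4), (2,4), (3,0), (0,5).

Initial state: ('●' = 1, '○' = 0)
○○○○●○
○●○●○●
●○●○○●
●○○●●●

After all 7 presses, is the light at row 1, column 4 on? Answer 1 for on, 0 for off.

t=0: ○○○○●○
○●○●○●
●○●○○●
●○○●●●
t=1: ○○○○●○
○●○●○●
●○●○○○
●○○●○○
t=2: ○○○○●○
○●○●○●
●○●●○○
●○●○●○
t=3: ○○○○○○
○●○○●○
●○●●●○
●○●○●○
t=4: ○○○○○○
○●○○○○
●○●○○●
●○●○○○
t=5: ○○○○○○
○●○○●○
●○●●●○
●○●○●○
t=6: ○○○○○○
○●○○●○
○○●●●○
○●●○●○
t=7: ○○○○●●
○●○○●●
○○●●●○
○●●○●○

1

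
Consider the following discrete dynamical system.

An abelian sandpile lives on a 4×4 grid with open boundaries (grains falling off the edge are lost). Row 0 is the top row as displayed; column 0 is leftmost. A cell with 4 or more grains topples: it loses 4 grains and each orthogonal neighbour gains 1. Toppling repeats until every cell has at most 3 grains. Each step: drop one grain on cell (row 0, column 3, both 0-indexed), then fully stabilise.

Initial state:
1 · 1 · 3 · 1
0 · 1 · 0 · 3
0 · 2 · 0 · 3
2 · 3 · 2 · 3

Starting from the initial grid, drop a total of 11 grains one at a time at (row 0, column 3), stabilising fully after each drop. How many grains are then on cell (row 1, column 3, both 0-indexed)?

3

gen 0: 1 · 1 · 3 · 1
0 · 1 · 0 · 3
0 · 2 · 0 · 3
2 · 3 · 2 · 3
gen 1: 1 · 1 · 3 · 2
0 · 1 · 0 · 3
0 · 2 · 0 · 3
2 · 3 · 2 · 3
gen 2: 1 · 1 · 3 · 3
0 · 1 · 0 · 3
0 · 2 · 0 · 3
2 · 3 · 2 · 3
gen 3: 1 · 2 · 0 · 2
0 · 1 · 2 · 1
0 · 2 · 1 · 1
2 · 3 · 3 · 0
gen 4: 1 · 2 · 0 · 3
0 · 1 · 2 · 1
0 · 2 · 1 · 1
2 · 3 · 3 · 0
gen 5: 1 · 2 · 1 · 0
0 · 1 · 2 · 2
0 · 2 · 1 · 1
2 · 3 · 3 · 0
gen 6: 1 · 2 · 1 · 1
0 · 1 · 2 · 2
0 · 2 · 1 · 1
2 · 3 · 3 · 0
gen 7: 1 · 2 · 1 · 2
0 · 1 · 2 · 2
0 · 2 · 1 · 1
2 · 3 · 3 · 0
gen 8: 1 · 2 · 1 · 3
0 · 1 · 2 · 2
0 · 2 · 1 · 1
2 · 3 · 3 · 0
gen 9: 1 · 2 · 2 · 0
0 · 1 · 2 · 3
0 · 2 · 1 · 1
2 · 3 · 3 · 0
gen 10: 1 · 2 · 2 · 1
0 · 1 · 2 · 3
0 · 2 · 1 · 1
2 · 3 · 3 · 0
gen 11: 1 · 2 · 2 · 2
0 · 1 · 2 · 3
0 · 2 · 1 · 1
2 · 3 · 3 · 0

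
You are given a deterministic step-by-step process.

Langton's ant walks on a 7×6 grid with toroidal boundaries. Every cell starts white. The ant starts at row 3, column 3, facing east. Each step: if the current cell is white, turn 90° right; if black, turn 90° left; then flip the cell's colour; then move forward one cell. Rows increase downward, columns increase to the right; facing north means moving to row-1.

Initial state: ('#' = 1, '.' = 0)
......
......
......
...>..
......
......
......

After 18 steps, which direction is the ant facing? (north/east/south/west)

west

k=0  ......
......
......
...>..
......
......
......
k=1  ......
......
......
...#..
...v..
......
......
k=2  ......
......
......
...#..
..<#..
......
......
k=3  ......
......
......
..^#..
..##..
......
......
k=4  ......
......
......
..#>..
..##..
......
......
k=5  ......
......
...^..
..#...
..##..
......
......
k=6  ......
......
...#>.
..#...
..##..
......
......
k=7  ......
......
...##.
..#.v.
..##..
......
......
k=8  ......
......
...##.
..#<#.
..##..
......
......
k=9  ......
......
...^#.
..###.
..##..
......
......
k=10  ......
......
..<.#.
..###.
..##..
......
......
k=11  ......
..^...
..#.#.
..###.
..##..
......
......
k=12  ......
..#>..
..#.#.
..###.
..##..
......
......
k=13  ......
..##..
..#v#.
..###.
..##..
......
......
k=14  ......
..##..
..<##.
..###.
..##..
......
......
k=15  ......
..##..
...##.
..v##.
..##..
......
......
k=16  ......
..##..
...##.
...>#.
..##..
......
......
k=17  ......
..##..
...^#.
....#.
..##..
......
......
k=18  ......
..##..
..<.#.
....#.
..##..
......
......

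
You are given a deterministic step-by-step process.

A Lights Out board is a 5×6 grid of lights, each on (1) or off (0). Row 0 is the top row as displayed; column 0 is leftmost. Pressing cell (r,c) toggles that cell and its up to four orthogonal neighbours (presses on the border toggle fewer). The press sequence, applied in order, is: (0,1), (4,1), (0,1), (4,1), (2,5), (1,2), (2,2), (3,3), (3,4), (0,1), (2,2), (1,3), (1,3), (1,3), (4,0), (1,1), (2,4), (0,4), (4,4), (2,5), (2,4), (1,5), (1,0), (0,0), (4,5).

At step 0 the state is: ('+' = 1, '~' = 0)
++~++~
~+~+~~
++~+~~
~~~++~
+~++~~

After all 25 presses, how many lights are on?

k=0  ++~++~
~+~+~~
++~+~~
~~~++~
+~++~~
k=1  ~~+++~
~~~+~~
++~+~~
~~~++~
+~++~~
k=2  ~~+++~
~~~+~~
++~+~~
~+~++~
~+~+~~
k=3  ++~++~
~+~+~~
++~+~~
~+~++~
~+~+~~
k=4  ++~++~
~+~+~~
++~+~~
~~~++~
+~++~~
k=5  ++~++~
~+~+~+
++~+++
~~~+++
+~++~~
k=6  +++++~
~~+~~+
++++++
~~~+++
+~++~~
k=7  +++++~
~~~~~+
+~~~++
~~++++
+~++~~
k=8  +++++~
~~~~~+
+~~+++
~~~~~+
+~+~~~
k=9  +++++~
~~~~~+
+~~+~+
~~~++~
+~+~+~
k=10  ~~~++~
~+~~~+
+~~+~+
~~~++~
+~+~+~
k=11  ~~~++~
~++~~+
+++~~+
~~+++~
+~+~+~
k=12  ~~~~+~
~+~+++
++++~+
~~+++~
+~+~+~
k=13  ~~~++~
~++~~+
+++~~+
~~+++~
+~+~+~
k=14  ~~~~+~
~+~+++
++++~+
~~+++~
+~+~+~
k=15  ~~~~+~
~+~+++
++++~+
+~+++~
~++~+~
k=16  ~+~~+~
+~++++
+~++~+
+~+++~
~++~+~
k=17  ~+~~+~
+~++~+
+~+~+~
+~++~~
~++~+~
k=18  ~+~+~+
+~++++
+~+~+~
+~++~~
~++~+~
k=19  ~+~+~+
+~++++
+~+~+~
+~+++~
~+++~+
k=20  ~+~+~+
+~+++~
+~+~~+
+~++++
~+++~+
k=21  ~+~+~+
+~++~~
+~+++~
+~++~+
~+++~+
k=22  ~+~+~~
+~++++
+~++++
+~++~+
~+++~+
k=23  ++~+~~
~+++++
~~++++
+~++~+
~+++~+
k=24  ~~~+~~
++++++
~~++++
+~++~+
~+++~+
k=25  ~~~+~~
++++++
~~++++
+~++~~
~++++~

18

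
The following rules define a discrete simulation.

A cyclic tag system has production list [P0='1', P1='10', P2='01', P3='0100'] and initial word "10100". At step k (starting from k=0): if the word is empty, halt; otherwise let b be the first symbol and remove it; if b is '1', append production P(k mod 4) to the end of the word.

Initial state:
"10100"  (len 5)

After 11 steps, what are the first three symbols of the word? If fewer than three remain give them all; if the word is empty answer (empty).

gen 0: "10100"  (len 5)
gen 1: "01001"  (len 5)
gen 2: "1001"  (len 4)
gen 3: "00101"  (len 5)
gen 4: "0101"  (len 4)
gen 5: "101"  (len 3)
gen 6: "0110"  (len 4)
gen 7: "110"  (len 3)
gen 8: "100100"  (len 6)
gen 9: "001001"  (len 6)
gen 10: "01001"  (len 5)
gen 11: "1001"  (len 4)

100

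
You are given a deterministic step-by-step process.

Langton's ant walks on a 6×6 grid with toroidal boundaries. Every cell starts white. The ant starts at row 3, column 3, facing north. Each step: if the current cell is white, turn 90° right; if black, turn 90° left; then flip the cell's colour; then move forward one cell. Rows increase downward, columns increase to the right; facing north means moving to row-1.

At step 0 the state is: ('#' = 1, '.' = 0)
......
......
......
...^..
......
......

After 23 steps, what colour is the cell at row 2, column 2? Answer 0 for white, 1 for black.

1

step 0: ......
......
......
...^..
......
......
step 1: ......
......
......
...#>.
......
......
step 2: ......
......
......
...##.
....v.
......
step 3: ......
......
......
...##.
...<#.
......
step 4: ......
......
......
...^#.
...##.
......
step 5: ......
......
......
..<.#.
...##.
......
step 6: ......
......
..^...
..#.#.
...##.
......
step 7: ......
......
..#>..
..#.#.
...##.
......
step 8: ......
......
..##..
..#v#.
...##.
......
step 9: ......
......
..##..
..<##.
...##.
......
step 10: ......
......
..##..
...##.
..v##.
......
step 11: ......
......
..##..
...##.
.<###.
......
step 12: ......
......
..##..
.^.##.
.####.
......
step 13: ......
......
..##..
.#>##.
.####.
......
step 14: ......
......
..##..
.####.
.#v##.
......
step 15: ......
......
..##..
.####.
.#.>#.
......
step 16: ......
......
..##..
.##^#.
.#..#.
......
step 17: ......
......
..##..
.#<.#.
.#..#.
......
step 18: ......
......
..##..
.#..#.
.#v.#.
......
step 19: ......
......
..##..
.#..#.
.<#.#.
......
step 20: ......
......
..##..
.#..#.
..#.#.
.v....
step 21: ......
......
..##..
.#..#.
..#.#.
<#....
step 22: ......
......
..##..
.#..#.
^.#.#.
##....
step 23: ......
......
..##..
.#..#.
#>#.#.
##....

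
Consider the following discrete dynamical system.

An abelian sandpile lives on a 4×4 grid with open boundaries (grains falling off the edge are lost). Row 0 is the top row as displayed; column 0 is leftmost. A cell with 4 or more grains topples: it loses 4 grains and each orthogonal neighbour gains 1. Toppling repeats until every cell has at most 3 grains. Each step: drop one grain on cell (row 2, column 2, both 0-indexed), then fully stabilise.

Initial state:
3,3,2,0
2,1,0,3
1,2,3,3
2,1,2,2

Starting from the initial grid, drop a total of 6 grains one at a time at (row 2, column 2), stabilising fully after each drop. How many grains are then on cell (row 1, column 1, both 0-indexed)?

t=0: 3,3,2,0
2,1,0,3
1,2,3,3
2,1,2,2
t=1: 3,3,2,1
2,1,2,0
1,3,1,1
2,1,3,3
t=2: 3,3,2,1
2,1,2,0
1,3,2,1
2,1,3,3
t=3: 3,3,2,1
2,1,2,0
1,3,3,1
2,1,3,3
t=4: 3,3,2,1
2,2,3,0
2,0,2,3
2,3,1,0
t=5: 3,3,2,1
2,2,3,0
2,0,3,3
2,3,1,0
t=6: 3,3,3,1
2,3,0,2
2,1,2,0
2,3,2,1

3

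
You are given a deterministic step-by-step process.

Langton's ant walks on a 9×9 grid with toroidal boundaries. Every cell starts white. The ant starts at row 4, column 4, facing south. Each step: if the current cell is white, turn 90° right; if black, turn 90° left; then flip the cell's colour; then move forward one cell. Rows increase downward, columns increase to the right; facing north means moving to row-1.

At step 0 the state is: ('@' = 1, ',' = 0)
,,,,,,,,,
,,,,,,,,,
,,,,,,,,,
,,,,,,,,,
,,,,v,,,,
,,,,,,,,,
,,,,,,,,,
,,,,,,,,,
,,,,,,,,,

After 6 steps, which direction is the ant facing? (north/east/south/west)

south

gen 0: ,,,,,,,,,
,,,,,,,,,
,,,,,,,,,
,,,,,,,,,
,,,,v,,,,
,,,,,,,,,
,,,,,,,,,
,,,,,,,,,
,,,,,,,,,
gen 1: ,,,,,,,,,
,,,,,,,,,
,,,,,,,,,
,,,,,,,,,
,,,<@,,,,
,,,,,,,,,
,,,,,,,,,
,,,,,,,,,
,,,,,,,,,
gen 2: ,,,,,,,,,
,,,,,,,,,
,,,,,,,,,
,,,^,,,,,
,,,@@,,,,
,,,,,,,,,
,,,,,,,,,
,,,,,,,,,
,,,,,,,,,
gen 3: ,,,,,,,,,
,,,,,,,,,
,,,,,,,,,
,,,@>,,,,
,,,@@,,,,
,,,,,,,,,
,,,,,,,,,
,,,,,,,,,
,,,,,,,,,
gen 4: ,,,,,,,,,
,,,,,,,,,
,,,,,,,,,
,,,@@,,,,
,,,@v,,,,
,,,,,,,,,
,,,,,,,,,
,,,,,,,,,
,,,,,,,,,
gen 5: ,,,,,,,,,
,,,,,,,,,
,,,,,,,,,
,,,@@,,,,
,,,@,>,,,
,,,,,,,,,
,,,,,,,,,
,,,,,,,,,
,,,,,,,,,
gen 6: ,,,,,,,,,
,,,,,,,,,
,,,,,,,,,
,,,@@,,,,
,,,@,@,,,
,,,,,v,,,
,,,,,,,,,
,,,,,,,,,
,,,,,,,,,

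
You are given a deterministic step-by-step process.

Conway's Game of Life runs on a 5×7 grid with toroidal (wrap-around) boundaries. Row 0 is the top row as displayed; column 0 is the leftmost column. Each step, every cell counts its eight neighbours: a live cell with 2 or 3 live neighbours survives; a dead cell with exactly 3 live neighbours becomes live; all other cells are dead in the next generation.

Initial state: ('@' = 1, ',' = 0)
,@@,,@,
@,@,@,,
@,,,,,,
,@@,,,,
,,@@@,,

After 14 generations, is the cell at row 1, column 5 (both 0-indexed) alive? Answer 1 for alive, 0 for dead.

0

gen 0: ,@@,,@,
@,@,@,,
@,,,,,,
,@@,,,,
,,@@@,,
gen 1: ,,,,,@,
@,@@,,@
@,@@,,,
,@@,,,,
,,,,@,,
gen 2: ,,,@@@@
@,@@@,@
@,,,,,@
,@@,,,,
,,,,,,,
gen 3: @,@,,,@
,@@,,,,
,,,,,@@
@@,,,,,
,,@@@@,
gen 4: @,,,@@@
,@@,,@,
,,@,,,@
@@@@,,,
,,@@@@,
gen 5: @,,,,,,
,@@@@,,
,,,,,,@
@,,,,@@
,,,,,,,
gen 6: ,@@@,,,
@@@@,,,
,@@@@,@
@,,,,@@
@,,,,,,
gen 7: ,,,@,,,
,,,,,,,
,,,,@,,
,,@@@@,
@,@,,,,
gen 8: ,,,,,,,
,,,,,,,
,,,,@@,
,@@,@@,
,@@,,,,
gen 9: ,,,,,,,
,,,,,,,
,,,@@@,
,@@,@@,
,@@@,,,
gen 10: ,,@,,,,
,,,,@,,
,,@@,@,
,@,,,@,
,@,@@,,
gen 11: ,,@,@,,
,,@,@,,
,,@@,@,
,@,,,@,
,@,@@,,
gen 12: ,@@,@@,
,@@,@@,
,@@@,@,
,@,,,@,
,@,@@@,
gen 13: @,,,,,@
@,,,,,@
@,,@,@@
@@,,,@@
@@,@,,@
gen 14: ,,,,,@,
,@,,,,,
,,,,@,,
,,,,,,,
,,@,,,,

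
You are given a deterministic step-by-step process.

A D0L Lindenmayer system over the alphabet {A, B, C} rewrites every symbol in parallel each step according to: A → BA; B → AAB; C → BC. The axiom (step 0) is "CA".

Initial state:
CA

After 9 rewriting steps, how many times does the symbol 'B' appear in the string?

k=0  CA
k=1  BCBA
k=2  AABBCAABBA
k=3  BABAAABAABBCBABAAABAABBA
k=4  AABBAAABBABABAAABBABAAABAABBCAABBAAABBABABAAABBABAAABAABBA
k=5  BABAAABAABBABABAAABAABBAAABBAAABBABABAAABAABBAAABBABABAAAB…BABAAABAABBAAABBAAABBABABAAABAABBAAABBABABAAABBABAAABAABBA  (len 140)
k=6  AABBAAABBABABAAABBABAAABAABBAAABBAAABBABABAAABBABAAABAABBA…BABAAABAABBAAABBAAABBABABAAABAABBAAABBABABAAABBABAAABAABBA  (len 338)
k=7  BABAAABAABBABABAAABAABBAAABBAAABBABABAAABAABBAAABBABABAAAB…BABAAABAABBAAABBAAABBABABAAABAABBAAABBABABAAABBABAAABAABBA  (len 816)
k=8  AABBAAABBABABAAABBABAAABAABBAAABBAAABBABABAAABBABAAABAABBA…BABAAABAABBAAABBAAABBABABAAABAABBAAABBABABAAABBABAAABAABBA  (len 1970)
k=9  BABAAABAABBABABAAABAABBAAABBAAABBABABAAABAABBAAABBABABAAAB…BABAAABAABBAAABBAAABBABABAAABAABBAAABBABABAAABBABAAABAABBA  (len 4756)

1970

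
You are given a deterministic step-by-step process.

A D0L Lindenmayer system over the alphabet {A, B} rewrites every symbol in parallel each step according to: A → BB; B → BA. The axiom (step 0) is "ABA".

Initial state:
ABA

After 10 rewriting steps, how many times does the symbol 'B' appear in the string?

gen 0: ABA
gen 1: BBBABB
gen 2: BABABABBBABA
gen 3: BABBBABBBABBBABABABBBABB
gen 4: BABBBABABABBBABABABBBABABABBBABBBABBBABABABBBABA
gen 5: BABBBABABABBBABBBABBBABABABBBABBBABBBABABABBBABBBABBBABABABBBABABABBBABABABBBABBBABBBABABABBBABB
gen 6: BABBBABABABBBABBBABBBABABABBBABABABBBABABABBBABBBABBBABABA…BABABBBABBBABBBABABABBBABABABBBABABABBBABBBABBBABABABBBABA  (len 192)
gen 7: BABBBABABABBBABBBABBBABABABBBABABABBBABABABBBABBBABBBABABA…BABABBBABBBABBBABABABBBABABABBBABABABBBABBBABBBABABABBBABB  (len 384)
gen 8: BABBBABABABBBABBBABBBABABABBBABABABBBABABABBBABBBABBBABABA…BABABBBABBBABBBABABABBBABABABBBABABABBBABBBABBBABABABBBABA  (len 768)
gen 9: BABBBABABABBBABBBABBBABABABBBABABABBBABABABBBABBBABBBABABA…BABABBBABBBABBBABABABBBABABABBBABABABBBABBBABBBABABABBBABB  (len 1536)
gen 10: BABBBABABABBBABBBABBBABABABBBABABABBBABABABBBABBBABBBABABA…BABABBBABBBABBBABABABBBABABABBBABABABBBABBBABBBABABABBBABA  (len 3072)

2047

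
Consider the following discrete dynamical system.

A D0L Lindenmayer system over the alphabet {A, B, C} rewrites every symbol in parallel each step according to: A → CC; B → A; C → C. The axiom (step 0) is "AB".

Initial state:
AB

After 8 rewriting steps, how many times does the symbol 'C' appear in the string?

k=0  AB
k=1  CCA
k=2  CCCC
k=3  CCCC
k=4  CCCC
k=5  CCCC
k=6  CCCC
k=7  CCCC
k=8  CCCC

4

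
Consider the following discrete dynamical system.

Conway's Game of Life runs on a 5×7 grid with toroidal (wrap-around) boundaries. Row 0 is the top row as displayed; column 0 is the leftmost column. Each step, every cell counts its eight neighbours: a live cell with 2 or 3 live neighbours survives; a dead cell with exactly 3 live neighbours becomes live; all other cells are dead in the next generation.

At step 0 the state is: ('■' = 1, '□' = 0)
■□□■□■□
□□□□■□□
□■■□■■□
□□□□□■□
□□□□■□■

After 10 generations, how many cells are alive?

6

0) ■□□■□■□
□□□□■□□
□■■□■■□
□□□□□■□
□□□□■□■
1) □□□■□■■
□■■□□□■
□□□■■■□
□□□■□□■
□□□□■□■
2) □□■■■□■
■□■□□□■
■□□■■■■
□□□■□□■
■□□■■□■
3) □□■□■□□
□□■□□□□
□■■■■□□
□□■□□□□
■□□□□□■
4) □■□■□□□
□□□□■□□
□■□□□□□
■□■□□□□
□■□■□□□
5) □□□■■□□
□□■□□□□
□■□□□□□
■□■□□□□
■■□■□□□
6) □■□■■□□
□□■■□□□
□■■□□□□
■□■□□□□
■■□■■□□
7) ■■□□□□□
□□□□■□□
□□□□□□□
■□□□□□□
■□□□■□□
8) ■■□□□□□
□□□□□□□
□□□□□□□
□□□□□□□
■□□□□□■
9) ■■□□□□■
□□□□□□□
□□□□□□□
□□□□□□□
■■□□□□■
10) □■□□□□■
■□□□□□□
□□□□□□□
■□□□□□□
□■□□□□■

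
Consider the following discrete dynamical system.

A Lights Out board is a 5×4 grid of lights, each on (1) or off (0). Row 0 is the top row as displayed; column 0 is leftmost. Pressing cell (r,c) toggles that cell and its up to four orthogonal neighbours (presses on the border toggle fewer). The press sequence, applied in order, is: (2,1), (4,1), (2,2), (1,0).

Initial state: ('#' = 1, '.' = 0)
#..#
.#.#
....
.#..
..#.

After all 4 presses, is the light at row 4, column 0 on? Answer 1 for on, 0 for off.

1

k=0  #..#
.#.#
....
.#..
..#.
k=1  #..#
...#
###.
....
..#.
k=2  #..#
...#
###.
.#..
##..
k=3  #..#
..##
#..#
.##.
##..
k=4  ...#
####
...#
.##.
##..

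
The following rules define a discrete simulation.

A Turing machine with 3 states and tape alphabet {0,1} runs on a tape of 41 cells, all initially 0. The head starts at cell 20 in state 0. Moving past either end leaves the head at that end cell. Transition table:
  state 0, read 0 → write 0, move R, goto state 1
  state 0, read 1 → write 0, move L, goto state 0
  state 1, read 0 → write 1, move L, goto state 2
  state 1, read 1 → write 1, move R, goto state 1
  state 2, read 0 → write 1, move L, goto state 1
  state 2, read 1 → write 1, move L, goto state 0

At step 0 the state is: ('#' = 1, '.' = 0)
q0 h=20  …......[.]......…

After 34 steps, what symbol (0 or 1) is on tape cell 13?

t=0: q0 h=20  …......[.]......…
t=1: q1 h=21  …......[.]......…
t=2: q2 h=20  …......[.]#.....…
t=3: q1 h=19  …......[.]##....…
t=4: q2 h=18  …......[.]###...…
t=5: q1 h=17  …......[.]####..…
t=6: q2 h=16  …......[.]#####.…
t=7: q1 h=15  …......[.]######…
t=8: q2 h=14  …......[.]######…
t=9: q1 h=13  …......[.]######…
t=10: q2 h=12  …......[.]######…
t=11: q1 h=11  …......[.]######…
t=12: q2 h=10  …......[.]######…
t=13: q1 h= 9  …......[.]######…
t=14: q2 h= 8  …......[.]######…
t=15: q1 h= 7  …......[.]######…
t=16: q2 h= 6  |......[.]######…
t=17: q1 h= 5  |.....[.]######…
t=18: q2 h= 4  |....[.]######…
t=19: q1 h= 3  |...[.]######…
t=20: q2 h= 2  |..[.]######…
t=21: q1 h= 1  |.[.]######…
t=22: q2 h= 0  |[.]######…
t=23: q1 h= 0  |[#]######…
t=24: q1 h= 1  |#[#]######…
t=25: q1 h= 2  |##[#]######…
t=26: q1 h= 3  |###[#]######…
t=27: q1 h= 4  |####[#]######…
t=28: q1 h= 5  |#####[#]######…
t=29: q1 h= 6  |######[#]######…
t=30: q1 h= 7  …######[#]######…
t=31: q1 h= 8  …######[#]######…
t=32: q1 h= 9  …######[#]######…
t=33: q1 h=10  …######[#]######…
t=34: q1 h=11  …######[#]######…

1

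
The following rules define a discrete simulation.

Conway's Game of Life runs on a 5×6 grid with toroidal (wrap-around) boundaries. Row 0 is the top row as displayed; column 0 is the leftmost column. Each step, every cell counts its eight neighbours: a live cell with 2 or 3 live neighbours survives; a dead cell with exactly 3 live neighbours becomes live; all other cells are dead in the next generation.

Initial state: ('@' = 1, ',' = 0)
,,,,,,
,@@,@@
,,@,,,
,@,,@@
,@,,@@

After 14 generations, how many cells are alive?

0) ,,,,,,
,@@,@@
,,@,,,
,@,,@@
,@,,@@
1) ,@@@,,
,@@@,,
,,@,,,
,@@@@@
,,,,@@
2) @@,,,,
,,,,,,
@,,,,,
@@@,,@
,,,,,@
3) @,,,,,
@@,,,,
@,,,,@
,@,,,@
,,@,,@
4) @,,,,@
,@,,,,
,,,,,@
,@,,@@
,@,,,@
5) ,@,,,@
,,,,,@
,,,,@@
,,,,@@
,@,,,,
6) ,,,,,,
,,,,,@
@,,,,,
@,,,@@
,,,,@@
7) ,,,,@@
,,,,,,
@,,,@,
@,,,@,
@,,,@,
8) ,,,,@@
,,,,@,
,,,,,,
@@,@@,
@,,@@,
9) ,,,,,,
,,,,@@
,,,@@@
@@@@@,
@@@,,,
10) @@,,,@
,,,@,@
,@,,,,
,,,,,,
@,,,,@
11) ,@,,,,
,@@,@@
,,,,,,
@,,,,,
,@,,,@
12) ,@,,@@
@@@,,,
@@,,,@
@,,,,,
,@,,,,
13) ,,,,,@
,,@,@,
,,@,,@
,,,,,@
,@,,,@
14) @,,,@@
,,,@@@
,,,@@@
,,,,@@
,,,,@@

13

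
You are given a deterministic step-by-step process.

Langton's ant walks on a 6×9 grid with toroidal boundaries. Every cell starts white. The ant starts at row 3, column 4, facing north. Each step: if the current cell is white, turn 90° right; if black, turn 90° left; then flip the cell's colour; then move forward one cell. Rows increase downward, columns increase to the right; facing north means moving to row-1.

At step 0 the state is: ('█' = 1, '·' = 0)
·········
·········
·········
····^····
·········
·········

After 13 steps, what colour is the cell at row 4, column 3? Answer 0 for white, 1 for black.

1

k=0  ·········
·········
·········
····^····
·········
·········
k=1  ·········
·········
·········
····█>···
·········
·········
k=2  ·········
·········
·········
····██···
·····v···
·········
k=3  ·········
·········
·········
····██···
····<█···
·········
k=4  ·········
·········
·········
····^█···
····██···
·········
k=5  ·········
·········
·········
···<·█···
····██···
·········
k=6  ·········
·········
···^·····
···█·█···
····██···
·········
k=7  ·········
·········
···█>····
···█·█···
····██···
·········
k=8  ·········
·········
···██····
···█v█···
····██···
·········
k=9  ·········
·········
···██····
···<██···
····██···
·········
k=10  ·········
·········
···██····
····██···
···v██···
·········
k=11  ·········
·········
···██····
····██···
··<███···
·········
k=12  ·········
·········
···██····
··^·██···
··████···
·········
k=13  ·········
·········
···██····
··█>██···
··████···
·········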